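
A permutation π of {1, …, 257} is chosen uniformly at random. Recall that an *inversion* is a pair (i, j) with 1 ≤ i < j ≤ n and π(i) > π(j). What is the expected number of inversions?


Write X = Σ X_I over the C(257, 2) = 32896 pairs i < j, with X_I the indicator of one inversion.
There are 32896 indicators.
For each fixed pair i < j, the values π(i) and π(j) are two distinct elements of {1, …, 257} in uniformly random order; by symmetry P[π(i) > π(j)] = 1/2.
By linearity: E[X] = 32896 · (1/2) = C(257, 2) · (1/2) = 32896/2 = 16448 ≈ 16448.000000.

E[X] = 16448 = 16448.000000.


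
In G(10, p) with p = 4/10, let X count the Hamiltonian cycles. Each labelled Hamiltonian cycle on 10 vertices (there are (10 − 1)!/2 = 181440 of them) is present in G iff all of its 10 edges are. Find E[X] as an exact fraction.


K_10 has (10 − 1)!/2 = 181440 labelled Hamiltonian cycles.
For each such Hamiltonian cycle H, let X_H = 1 if all 10 edges of H are present in G. Then P[X_H = 1] = p^{10} = (2/5)^{10} = 1024/9765625.
Summing the indicators: E[X] = Σ_H E[X_H] = 181440 · p^{10} = 181440 · 1024/9765625 = 37158912/1953125.
Numerically: E[X] ≈ 19.025.

E[X] = 181440 · (2/5)^{10} = 37158912/1953125 ≈ 19.025.


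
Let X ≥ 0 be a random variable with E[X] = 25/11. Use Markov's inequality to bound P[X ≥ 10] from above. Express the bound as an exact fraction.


μ = E[X] = 25/11, a = 10.
Markov: P[X ≥ 10] ≤ μ/a = (25/11)/10 = 5/22.
Numerically: ≈ 0.22727.
(Since a = 10 > μ = 2.27273, the bound 5/22 is < 1 and informative.)

P[X ≥ 10] ≤ 5/22 ≈ 0.22727.


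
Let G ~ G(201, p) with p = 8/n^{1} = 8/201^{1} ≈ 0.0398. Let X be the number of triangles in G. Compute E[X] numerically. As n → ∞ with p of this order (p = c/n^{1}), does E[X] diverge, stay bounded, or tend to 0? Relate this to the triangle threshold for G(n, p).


Number of potential triangles: C(201, 3) = 1333300.
Each occurs with probability p³ ≈ (0.0398)³ ≈ 6.304952e-05.
By linearity: E[X] = C(201, 3)·p³ ≈ 1333300 · 6.304952e-05 ≈ 84.0639.
Here α = 1, so p = 8/n is exactly at the triangle threshold p ~ 1/n. Asymptotically E[X] → c³/6 = 8³/6 = 256/3 ≈ 85.3333, a bounded constant. In this regime the triangle count is asymptotically Poisson(c³/6).

E[X] ≈ 84.0639; in regime p = Θ(1/n^{1}) E[X] stays bounded (at the triangle threshold p ~ 1/n).


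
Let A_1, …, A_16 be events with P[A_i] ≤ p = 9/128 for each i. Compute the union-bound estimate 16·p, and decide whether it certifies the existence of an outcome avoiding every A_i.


Union bound: P[∪_{i=1}^{16} A_i] ≤ Σ_i P[A_i] ≤ 16·p = 16·(9/128) = 9/8.
Numerically: 9/8 ≈ 1.1250000.
Is 9/8 < 1? NO.
Since the bound 9/8 is ≥ 1, the union bound is uninformative here; it does NOT by itself certify existence.

16·p = 9/8 ≈ 1.1250000; existence NOT certified by the union bound.


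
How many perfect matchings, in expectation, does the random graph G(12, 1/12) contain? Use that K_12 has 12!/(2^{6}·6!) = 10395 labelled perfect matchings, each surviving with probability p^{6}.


K_12 has 12!/(2^{6}·6!) = 10395 labelled perfect matchings.
For each such perfect matching H, let X_H = 1 if all 6 edges of H are present in G. Then P[X_H = 1] = p^{6} = (1/12)^{6} = 1/2985984.
By linearity: E[X] = Σ_H E[X_H] = 10395 · p^{6} = 10395 · 1/2985984 = 385/110592.
Numerically: E[X] ≈ 0.00348.

E[X] = 10395 · (1/12)^{6} = 385/110592 ≈ 0.00348.


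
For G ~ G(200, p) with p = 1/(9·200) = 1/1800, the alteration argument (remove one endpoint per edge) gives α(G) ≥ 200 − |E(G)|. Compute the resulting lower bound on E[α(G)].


E[|E(G)|] = C(200, 2)·p = 19900 · (1/1800) = 199/18.
E[α(G)] ≥ n − E[|E(G)|] = 200 − 199/18 = 3401/18.
Numerically: ≈ 188.944.
(This is only a lower bound; the true E[α(G)] may be larger.)

E[α(G)] ≥ 3401/18 ≈ 188.944.


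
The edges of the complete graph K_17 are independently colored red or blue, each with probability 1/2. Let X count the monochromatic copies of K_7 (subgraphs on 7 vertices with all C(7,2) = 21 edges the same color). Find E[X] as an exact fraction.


Let X = Σ_S X_S over the C(17, 7) = 19448 subsets S of size 7, where X_S = 1 if the K_7 on S is monochromatic.
For a fixed S, the K_7 on S has C(7, 2) = 21 edges. P[all 21 edges red] = (1/2)^21, and likewise for blue, so P[monochromatic] = 2·(1/2)^21 = 2^{1 − 21} = 1/1048576.
By linearity: E[X] = C(17, 7) · 2^{1 − 21} = 19448 · 1/1048576 = 2431/131072.
Numerically: E[X] ≈ 0.019.

E[X] = C(17,7)·2^(1−C(7,2)) = 2431/131072 ≈ 0.019.


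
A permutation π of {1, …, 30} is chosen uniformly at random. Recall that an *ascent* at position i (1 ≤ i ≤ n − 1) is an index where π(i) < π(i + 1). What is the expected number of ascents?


Write X = Σ X_I over i = 1, …, 29, with X_I the indicator of one ascent.
There are 29 indicators.
For each fixed i, the pair (π(i), π(i+1)) is a uniformly random ordered pair of distinct values from {1, …, 30}; by symmetry P[π(i) < π(i+1)] = 1/2.
By linearity: E[X] = 29 · (1/2) = (30 − 1) · (1/2) = 29/2 ≈ 14.5000.

E[X] = 29/2 = 14.5000.


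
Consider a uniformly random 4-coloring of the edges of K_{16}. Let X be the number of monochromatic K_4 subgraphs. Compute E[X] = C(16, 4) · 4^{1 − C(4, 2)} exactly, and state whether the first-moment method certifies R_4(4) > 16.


E[X] = C(16, 4) · 4^{1 − 6} = 1820 · 4^{−5} = 1820/1024.
As a reduced fraction: E[X] = 455/256 ≈ 1.777344.
Is E[X] < 1? NO.
Since E[X] ≥ 1, the first-moment bound is inconclusive at n = 16; it does NOT by itself certify R_4(4) > 16.

E[X] = 455/256 ≈ 1.777344; E[X] ≥ 1; first-moment method inconclusive here.


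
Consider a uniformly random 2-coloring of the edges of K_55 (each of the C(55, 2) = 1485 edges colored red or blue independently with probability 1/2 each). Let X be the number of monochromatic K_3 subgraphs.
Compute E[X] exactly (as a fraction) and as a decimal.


Let X = Σ_S X_S over the C(55, 3) = 26235 subsets S of size 3, where X_S = 1 if the K_3 on S is monochromatic.
For a fixed S, the K_3 on S has C(3, 2) = 3 edges. P[all 3 edges red] = (1/2)^3, and likewise for blue, so P[monochromatic] = 2·(1/2)^3 = 2^{1 − 3} = 1/4.
By linearity: E[X] = C(55, 3) · 2^{1 − 3} = 26235 · 1/4 = 26235/4.
Numerically: E[X] ≈ 6558.7500.

E[X] = C(55,3)·2^(1−C(3,2)) = 26235/4 ≈ 6558.7500.


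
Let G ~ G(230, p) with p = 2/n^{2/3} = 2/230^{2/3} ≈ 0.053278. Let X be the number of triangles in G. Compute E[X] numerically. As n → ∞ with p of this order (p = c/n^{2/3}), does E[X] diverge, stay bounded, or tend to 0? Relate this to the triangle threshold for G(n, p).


Number of potential triangles: C(230, 3) = 2001460.
Each occurs with probability p³ ≈ (0.053278)³ ≈ 1.5122873e-04.
By linearity: E[X] = C(230, 3)·p³ ≈ 2001460 · 1.5122873e-04 ≈ 302.67826.
Since α = 2/3 < 1, p = c/n^{2/3} ≫ 1/n is above the triangle threshold p ~ 1/n. Asymptotically E[X] ~ (c³/6)·n^{3(1−α)} = (2³/6)·n^{1} → ∞; triangles are abundant w.h.p.

E[X] ≈ 302.67826; in regime p = Θ(1/n^{2/3}) E[X] diverges (above the triangle threshold p ~ 1/n).


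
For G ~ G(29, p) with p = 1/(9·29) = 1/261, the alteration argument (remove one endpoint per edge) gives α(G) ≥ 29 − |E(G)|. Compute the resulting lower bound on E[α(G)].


E[|E(G)|] = C(29, 2)·p = 406 · (1/261) = 14/9.
E[α(G)] ≥ n − E[|E(G)|] = 29 − 14/9 = 247/9.
Numerically: ≈ 27.444.
(This is only a lower bound; the true E[α(G)] may be larger.)

E[α(G)] ≥ 247/9 ≈ 27.444.


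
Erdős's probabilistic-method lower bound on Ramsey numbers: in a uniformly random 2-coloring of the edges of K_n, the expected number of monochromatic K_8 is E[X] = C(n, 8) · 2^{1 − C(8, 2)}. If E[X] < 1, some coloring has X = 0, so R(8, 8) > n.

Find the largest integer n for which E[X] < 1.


We need C(n, 8) · 2^{1 − 28} < 1, i.e. C(n, 8) < 2^{28 − 1} = 134217728.
Check values of n near the boundary:
  n = 38: C(38, 8) = 48903492; 48903492 < 134217728? YES
  n = 39: C(39, 8) = 61523748; 61523748 < 134217728? YES
  n = 40: C(40, 8) = 76904685; 76904685 < 134217728? YES
  n = 41: C(41, 8) = 95548245; 95548245 < 134217728? YES
  n = 42: C(42, 8) = 118030185; 118030185 < 134217728? YES
  n = 43: C(43, 8) = 145008513; 145008513 < 134217728? NO
  n = 44: C(44, 8) = 177232627; 177232627 < 134217728? NO
  n = 45: C(45, 8) = 215553195; 215553195 < 134217728? NO
The largest n with C(n, 8) < 134217728 is n = 42 (where E[X] = 118030185/134217728 ≈ 0.8794). Hence R(8, 8) > 42, i.e. R(8, 8) ≥ 43.

Largest n = 42; hence R(8, 8) > 42.


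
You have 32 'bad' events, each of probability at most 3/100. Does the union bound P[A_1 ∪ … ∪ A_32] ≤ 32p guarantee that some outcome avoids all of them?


Union bound: P[∪_{i=1}^{32} A_i] ≤ Σ_i P[A_i] ≤ 32·p = 32·(3/100) = 24/25.
Numerically: 24/25 ≈ 0.9600.
Is 24/25 < 1? YES.
Since P[∪ A_i] ≤ 24/25 < 1, the complement has P[∩ A_i^c] ≥ 1 − 24/25 = 1/25 > 0, so some outcome avoids every A_i.

32·p = 24/25 ≈ 0.9600; existence CERTIFIED by the union bound.


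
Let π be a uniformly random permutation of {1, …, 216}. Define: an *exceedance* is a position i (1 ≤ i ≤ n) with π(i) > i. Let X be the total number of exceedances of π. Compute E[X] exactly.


Write X = Σ_{i=1}^{216} X_i, where X_i = 1_{π(i) > i}.
For each fixed i, π(i) is uniform over {1, …, 216} (marginal of a uniform permutation), so P[π(i) > i] = (n − i)/n. Summing: Σ_{i=1}^{216} (n − i)/n = (0 + 1 + … + 215)/216 = 216(216 − 1)/(2·216) = (216 − 1)/2.
Hence E[X] = Σ_{i=1}^{216} (216 − i)/216 = 215/2 ≈ 107.500000.

E[X] = 215/2 = 107.500000.


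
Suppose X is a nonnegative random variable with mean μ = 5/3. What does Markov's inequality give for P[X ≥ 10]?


μ = E[X] = 5/3, a = 10.
Markov: P[X ≥ 10] ≤ μ/a = (5/3)/10 = 1/6.
Numerically: ≈ 0.166667.
(Since a = 10 > μ = 1.666667, the bound 1/6 is < 1 and informative.)

P[X ≥ 10] ≤ 1/6 ≈ 0.166667.


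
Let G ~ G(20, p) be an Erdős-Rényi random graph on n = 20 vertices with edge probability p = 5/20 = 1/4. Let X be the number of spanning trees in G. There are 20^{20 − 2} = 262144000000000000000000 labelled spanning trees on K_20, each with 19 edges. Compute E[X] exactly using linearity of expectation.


K_20 has 20^{20 − 2} = 262144000000000000000000 labelled spanning trees.
For each such spanning tree H, let X_H = 1 if all 19 edges of H are present in G. Then P[X_H = 1] = p^{19} = (1/4)^{19} = 1/274877906944.
By linearity of expectation: E[X] = Σ_H E[X_H] = 262144000000000000000000 · p^{19} = 262144000000000000000000 · 1/274877906944 = 3814697265625/4.
Numerically: E[X] ≈ 9.537e+11.

E[X] = 262144000000000000000000 · (1/4)^{19} = 3814697265625/4 ≈ 9.537e+11.


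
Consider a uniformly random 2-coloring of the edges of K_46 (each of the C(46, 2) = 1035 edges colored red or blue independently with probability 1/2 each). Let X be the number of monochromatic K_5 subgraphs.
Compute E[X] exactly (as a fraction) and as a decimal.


Let X = Σ_S X_S over the C(46, 5) = 1370754 subsets S of size 5, where X_S = 1 if the K_5 on S is monochromatic.
For a fixed S, the K_5 on S has C(5, 2) = 10 edges. P[all 10 edges red] = (1/2)^10, and likewise for blue, so P[monochromatic] = 2·(1/2)^10 = 2^{1 − 10} = 1/512.
By linearity of expectation: E[X] = C(46, 5) · 2^{1 − 10} = 1370754 · 1/512 = 685377/256.
Numerically: E[X] ≈ 2677.254.

E[X] = C(46,5)·2^(1−C(5,2)) = 685377/256 ≈ 2677.254.


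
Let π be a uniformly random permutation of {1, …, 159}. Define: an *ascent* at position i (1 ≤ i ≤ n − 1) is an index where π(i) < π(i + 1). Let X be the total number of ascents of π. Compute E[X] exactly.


Write X = Σ X_I over i = 1, …, 158, with X_I the indicator of one ascent.
There are 158 indicators.
For each fixed i, the pair (π(i), π(i+1)) is a uniformly random ordered pair of distinct values from {1, …, 159}; by symmetry P[π(i) < π(i+1)] = 1/2.
By linearity: E[X] = 158 · (1/2) = (159 − 1) · (1/2) = 79 ≈ 79.0000.

E[X] = 79 = 79.0000.


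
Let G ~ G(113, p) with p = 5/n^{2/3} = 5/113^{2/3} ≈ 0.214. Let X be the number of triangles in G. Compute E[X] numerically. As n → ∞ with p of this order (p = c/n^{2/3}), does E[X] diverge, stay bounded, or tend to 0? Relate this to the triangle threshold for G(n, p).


Number of potential triangles: C(113, 3) = 234136.
Each occurs with probability p³ ≈ (0.214)³ ≈ 9.78933e-03.
By linearity: E[X] = C(113, 3)·p³ ≈ 234136 · 9.78933e-03 ≈ 2292.035.
Since α = 2/3 < 1, p = c/n^{2/3} ≫ 1/n is above the triangle threshold p ~ 1/n. Asymptotically E[X] ~ (c³/6)·n^{3(1−α)} = (5³/6)·n^{1} → ∞; triangles are abundant w.h.p.

E[X] ≈ 2292.035; in regime p = Θ(1/n^{2/3}) E[X] diverges (above the triangle threshold p ~ 1/n).


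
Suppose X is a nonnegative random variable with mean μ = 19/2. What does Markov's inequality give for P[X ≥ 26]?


μ = E[X] = 19/2, a = 26.
Markov: P[X ≥ 26] ≤ μ/a = (19/2)/26 = 19/52.
Numerically: ≈ 0.365.
(Since a = 26 > μ = 9.500, the bound 19/52 is < 1 and informative.)

P[X ≥ 26] ≤ 19/52 ≈ 0.365.


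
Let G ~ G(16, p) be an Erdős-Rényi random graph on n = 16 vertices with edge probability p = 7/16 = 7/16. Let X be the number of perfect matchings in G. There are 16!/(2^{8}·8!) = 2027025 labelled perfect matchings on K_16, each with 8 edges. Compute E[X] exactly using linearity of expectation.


K_16 has 16!/(2^{8}·8!) = 2027025 labelled perfect matchings.
For each such perfect matching H, let X_H = 1 if all 8 edges of H are present in G. Then P[X_H = 1] = p^{8} = (7/16)^{8} = 5764801/4294967296.
By linearity: E[X] = Σ_H E[X_H] = 2027025 · p^{8} = 2027025 · 5764801/4294967296 = 11685395747025/4294967296.
Numerically: E[X] ≈ 2720.7.

E[X] = 2027025 · (7/16)^{8} = 11685395747025/4294967296 ≈ 2720.7.


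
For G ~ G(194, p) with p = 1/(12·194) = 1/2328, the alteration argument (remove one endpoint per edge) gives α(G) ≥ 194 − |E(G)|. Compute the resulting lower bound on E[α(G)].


E[|E(G)|] = C(194, 2)·p = 18721 · (1/2328) = 193/24.
E[α(G)] ≥ n − E[|E(G)|] = 194 − 193/24 = 4463/24.
Numerically: ≈ 185.95833.
(This is only a lower bound; the true E[α(G)] may be larger.)

E[α(G)] ≥ 4463/24 ≈ 185.95833.


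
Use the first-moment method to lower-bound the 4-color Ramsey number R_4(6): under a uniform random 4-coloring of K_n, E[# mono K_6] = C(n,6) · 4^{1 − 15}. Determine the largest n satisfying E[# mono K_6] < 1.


We need C(n, 6) · 4^{1 − 15} < 1, i.e. C(n, 6) < 4^{15 − 1} = 268435456.
Check values of n near the boundary:
  n = 72: C(72, 6) = 156238908; 156238908 < 268435456? YES
  n = 73: C(73, 6) = 170230452; 170230452 < 268435456? YES
  n = 74: C(74, 6) = 185250786; 185250786 < 268435456? YES
  n = 75: C(75, 6) = 201359550; 201359550 < 268435456? YES
  n = 76: C(76, 6) = 218618940; 218618940 < 268435456? YES
  n = 77: C(77, 6) = 237093780; 237093780 < 268435456? YES
  n = 78: C(78, 6) = 256851595; 256851595 < 268435456? YES
  n = 79: C(79, 6) = 277962685; 277962685 < 268435456? NO
  n = 80: C(80, 6) = 300500200; 300500200 < 268435456? NO
The largest n with C(n, 6) < 268435456 is n = 78 (where E[X] = 256851595/268435456 ≈ 0.9568468). Hence R_4(6) > 78, i.e. R_4(6) ≥ 79.

Largest n = 78; hence R_4(6) > 78.


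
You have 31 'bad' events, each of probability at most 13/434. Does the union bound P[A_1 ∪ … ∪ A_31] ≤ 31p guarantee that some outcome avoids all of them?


Union bound: P[∪_{i=1}^{31} A_i] ≤ Σ_i P[A_i] ≤ 31·p = 31·(13/434) = 13/14.
Numerically: 13/14 ≈ 0.929.
Is 13/14 < 1? YES.
Since P[∪ A_i] ≤ 13/14 < 1, the complement has P[∩ A_i^c] ≥ 1 − 13/14 = 1/14 > 0, so some outcome avoids every A_i.

31·p = 13/14 ≈ 0.929; existence CERTIFIED by the union bound.


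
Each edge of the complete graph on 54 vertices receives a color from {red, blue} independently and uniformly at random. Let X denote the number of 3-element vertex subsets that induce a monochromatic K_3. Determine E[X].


Let X = Σ_S X_S over the C(54, 3) = 24804 subsets S of size 3, where X_S = 1 if the K_3 on S is monochromatic.
For a fixed S, the K_3 on S has C(3, 2) = 3 edges. P[all 3 edges red] = (1/2)^3, and likewise for blue, so P[monochromatic] = 2·(1/2)^3 = 2^{1 − 3} = 1/4.
By linearity: E[X] = C(54, 3) · 2^{1 − 3} = 24804 · 1/4 = 6201.
Numerically: E[X] ≈ 6201.000000.

E[X] = C(54,3)·2^(1−C(3,2)) = 6201 ≈ 6201.000000.


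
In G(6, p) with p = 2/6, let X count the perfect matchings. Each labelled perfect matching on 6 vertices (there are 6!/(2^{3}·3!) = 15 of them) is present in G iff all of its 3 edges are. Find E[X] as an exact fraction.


K_6 has 6!/(2^{3}·3!) = 15 labelled perfect matchings.
For each such perfect matching H, let X_H = 1 if all 3 edges of H are present in G. Then P[X_H = 1] = p^{3} = (1/3)^{3} = 1/27.
By linearity of expectation: E[X] = Σ_H E[X_H] = 15 · p^{3} = 15 · 1/27 = 5/9.
Numerically: E[X] ≈ 0.555556.

E[X] = 15 · (1/3)^{3} = 5/9 ≈ 0.555556.


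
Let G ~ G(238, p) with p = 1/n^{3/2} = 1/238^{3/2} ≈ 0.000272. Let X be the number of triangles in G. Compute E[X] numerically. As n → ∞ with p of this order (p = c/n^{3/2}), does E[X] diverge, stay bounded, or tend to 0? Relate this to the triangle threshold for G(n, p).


Number of potential triangles: C(238, 3) = 2218636.
Each occurs with probability p³ ≈ (0.000272)³ ≈ 2.02024e-11.
By linearity: E[X] = C(238, 3)·p³ ≈ 2218636 · 2.02024e-11 ≈ 0.000.
Since α = 3/2 > 1, p = c/n^{3/2} = o(1/n) is below the triangle threshold p ~ 1/n. Asymptotically E[X] ~ (c³/6)·n^{3(1−α)} = (1³/6)·n^{-1.5} → 0, so by Markov's inequality G has no triangles w.h.p.

E[X] ≈ 0.000; in regime p = Θ(1/n^{3/2}) E[X] tends to 0 (below the triangle threshold p ~ 1/n).


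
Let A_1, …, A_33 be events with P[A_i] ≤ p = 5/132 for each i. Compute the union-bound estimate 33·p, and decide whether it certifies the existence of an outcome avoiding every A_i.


Union bound: P[∪_{i=1}^{33} A_i] ≤ Σ_i P[A_i] ≤ 33·p = 33·(5/132) = 5/4.
Numerically: 5/4 ≈ 1.250000.
Is 5/4 < 1? NO.
Since the bound 5/4 is ≥ 1, the union bound is uninformative here; it does NOT by itself certify existence.

33·p = 5/4 ≈ 1.250000; existence NOT certified by the union bound.


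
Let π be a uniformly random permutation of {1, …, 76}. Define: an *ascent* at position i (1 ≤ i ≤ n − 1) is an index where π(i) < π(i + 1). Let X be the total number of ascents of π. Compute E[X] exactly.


Write X = Σ X_I over i = 1, …, 75, with X_I the indicator of one ascent.
There are 75 indicators.
For each fixed i, the pair (π(i), π(i+1)) is a uniformly random ordered pair of distinct values from {1, …, 76}; by symmetry P[π(i) < π(i+1)] = 1/2.
By linearity: E[X] = 75 · (1/2) = (76 − 1) · (1/2) = 75/2 ≈ 37.5000.

E[X] = 75/2 = 37.5000.


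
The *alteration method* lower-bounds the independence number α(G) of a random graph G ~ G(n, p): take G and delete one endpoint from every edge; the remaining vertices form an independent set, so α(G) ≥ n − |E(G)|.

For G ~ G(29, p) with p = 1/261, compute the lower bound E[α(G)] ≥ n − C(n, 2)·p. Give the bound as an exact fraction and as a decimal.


E[|E(G)|] = C(29, 2)·p = 406 · (1/261) = 14/9.
E[α(G)] ≥ n − E[|E(G)|] = 29 − 14/9 = 247/9.
Numerically: ≈ 27.44444.
(This is only a lower bound; the true E[α(G)] may be larger.)

E[α(G)] ≥ 247/9 ≈ 27.44444.


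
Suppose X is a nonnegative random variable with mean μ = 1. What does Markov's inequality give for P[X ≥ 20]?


μ = E[X] = 1, a = 20.
Markov: P[X ≥ 20] ≤ μ/a = (1)/20 = 1/20.
Numerically: ≈ 0.050.
(Since a = 20 > μ = 1.000, the bound 1/20 is < 1 and informative.)

P[X ≥ 20] ≤ 1/20 ≈ 0.050.


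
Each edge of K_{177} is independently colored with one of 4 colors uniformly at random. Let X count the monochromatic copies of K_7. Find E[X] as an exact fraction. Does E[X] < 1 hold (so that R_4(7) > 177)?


E[X] = C(177, 7) · 4^{1 − 21} = 957664425960 · 4^{−20} = 957664425960/1099511627776.
As a reduced fraction: E[X] = 119708053245/137438953472 ≈ 0.8710.
Is E[X] < 1? YES.
Since E[X] < 1, there exists a 4-coloring of K_{177} with no monochromatic K_7; hence R_4(7) > 177.

E[X] = 119708053245/137438953472 ≈ 0.8710; E[X] < 1, so R_4(7) > 177.


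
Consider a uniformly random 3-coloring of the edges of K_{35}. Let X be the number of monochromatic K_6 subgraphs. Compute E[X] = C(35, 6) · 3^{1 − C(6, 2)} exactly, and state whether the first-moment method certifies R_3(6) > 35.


E[X] = C(35, 6) · 3^{1 − 15} = 1623160 · 3^{−14} = 1623160/4782969.
As a reduced fraction: E[X] = 1623160/4782969 ≈ 0.3393624.
Is E[X] < 1? YES.
Since E[X] < 1, there exists a 3-coloring of K_{35} with no monochromatic K_6; hence R_3(6) > 35.

E[X] = 1623160/4782969 ≈ 0.3393624; E[X] < 1, so R_3(6) > 35.


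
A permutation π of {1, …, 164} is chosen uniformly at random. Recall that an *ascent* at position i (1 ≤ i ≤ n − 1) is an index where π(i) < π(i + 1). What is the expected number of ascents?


Write X = Σ X_I over i = 1, …, 163, with X_I the indicator of one ascent.
There are 163 indicators.
For each fixed i, the pair (π(i), π(i+1)) is a uniformly random ordered pair of distinct values from {1, …, 164}; by symmetry P[π(i) < π(i+1)] = 1/2.
By linearity: E[X] = 163 · (1/2) = (164 − 1) · (1/2) = 163/2 ≈ 81.500000.

E[X] = 163/2 = 81.500000.


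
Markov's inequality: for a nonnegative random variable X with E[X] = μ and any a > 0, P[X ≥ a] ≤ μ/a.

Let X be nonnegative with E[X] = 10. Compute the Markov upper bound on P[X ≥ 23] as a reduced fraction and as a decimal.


μ = E[X] = 10, a = 23.
Markov: P[X ≥ 23] ≤ μ/a = (10)/23 = 10/23.
Numerically: ≈ 0.434783.
(Since a = 23 > μ = 10.000000, the bound 10/23 is < 1 and informative.)

P[X ≥ 23] ≤ 10/23 ≈ 0.434783.


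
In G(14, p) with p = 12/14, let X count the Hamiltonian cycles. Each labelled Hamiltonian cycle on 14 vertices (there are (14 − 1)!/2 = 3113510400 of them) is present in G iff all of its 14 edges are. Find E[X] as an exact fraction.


K_14 has (14 − 1)!/2 = 3113510400 labelled Hamiltonian cycles.
For each such Hamiltonian cycle H, let X_H = 1 if all 14 edges of H are present in G. Then P[X_H = 1] = p^{14} = (6/7)^{14} = 78364164096/678223072849.
By linearity: E[X] = Σ_H E[X_H] = 3113510400 · p^{14} = 3113510400 · 78364164096/678223072849 = 34855377128600371200/96889010407.
Numerically: E[X] ≈ 3.6e+08.

E[X] = 3113510400 · (6/7)^{14} = 34855377128600371200/96889010407 ≈ 3.6e+08.


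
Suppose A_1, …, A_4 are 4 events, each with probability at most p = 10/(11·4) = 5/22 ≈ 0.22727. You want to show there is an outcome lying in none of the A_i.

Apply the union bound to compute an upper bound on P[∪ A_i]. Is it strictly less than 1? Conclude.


Union bound: P[∪_{i=1}^{4} A_i] ≤ Σ_i P[A_i] ≤ 4·p = 4·(5/22) = 10/11.
Numerically: 10/11 ≈ 0.90909.
Is 10/11 < 1? YES.
Since P[∪ A_i] ≤ 10/11 < 1, the complement has P[∩ A_i^c] ≥ 1 − 10/11 = 1/11 > 0, so some outcome avoids every A_i.

4·p = 10/11 ≈ 0.90909; existence CERTIFIED by the union bound.


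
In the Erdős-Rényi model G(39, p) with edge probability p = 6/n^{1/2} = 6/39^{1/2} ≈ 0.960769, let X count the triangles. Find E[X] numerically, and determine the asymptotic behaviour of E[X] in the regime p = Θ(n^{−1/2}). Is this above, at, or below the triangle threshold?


Number of potential triangles: C(39, 3) = 9139.
Each occurs with probability p³ ≈ (0.960769)³ ≈ 8.86863621e-01.
By linearity: E[X] = C(39, 3)·p³ ≈ 9139 · 8.86863621e-01 ≈ 8105.046633.
Since α = 1/2 < 1, p = c/n^{1/2} ≫ 1/n is above the triangle threshold p ~ 1/n. Asymptotically E[X] ~ (c³/6)·n^{3(1−α)} = (6³/6)·n^{1.5} → ∞; triangles are abundant w.h.p.

E[X] ≈ 8105.046633; in regime p = Θ(1/n^{1/2}) E[X] diverges (above the triangle threshold p ~ 1/n).


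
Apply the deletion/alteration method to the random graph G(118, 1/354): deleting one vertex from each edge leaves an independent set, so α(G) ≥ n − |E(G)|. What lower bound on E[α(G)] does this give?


E[|E(G)|] = C(118, 2)·p = 6903 · (1/354) = 39/2.
E[α(G)] ≥ n − E[|E(G)|] = 118 − 39/2 = 197/2.
Numerically: ≈ 98.500000.
(This is only a lower bound; the true E[α(G)] may be larger.)

E[α(G)] ≥ 197/2 ≈ 98.500000.


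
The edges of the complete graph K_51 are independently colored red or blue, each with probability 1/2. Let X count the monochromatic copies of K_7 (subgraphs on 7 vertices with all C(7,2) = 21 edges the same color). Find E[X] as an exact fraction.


Let X = Σ_S X_S over the C(51, 7) = 115775100 subsets S of size 7, where X_S = 1 if the K_7 on S is monochromatic.
For a fixed S, the K_7 on S has C(7, 2) = 21 edges. P[all 21 edges red] = (1/2)^21, and likewise for blue, so P[monochromatic] = 2·(1/2)^21 = 2^{1 − 21} = 1/1048576.
Summing: E[X] = C(51, 7) · 2^{1 − 21} = 115775100 · 1/1048576 = 28943775/262144.
Numerically: E[X] ≈ 110.41174.

E[X] = C(51,7)·2^(1−C(7,2)) = 28943775/262144 ≈ 110.41174.


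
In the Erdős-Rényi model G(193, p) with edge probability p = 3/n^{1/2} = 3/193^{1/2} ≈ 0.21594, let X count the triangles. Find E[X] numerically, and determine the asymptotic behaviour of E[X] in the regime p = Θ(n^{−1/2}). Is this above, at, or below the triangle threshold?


Number of potential triangles: C(193, 3) = 1179616.
Each occurs with probability p³ ≈ (0.21594)³ ≈ 1.0069961e-02.
By linearity: E[X] = C(193, 3)·p³ ≈ 1179616 · 1.0069961e-02 ≈ 11878.68745.
Since α = 1/2 < 1, p = c/n^{1/2} ≫ 1/n is above the triangle threshold p ~ 1/n. Asymptotically E[X] ~ (c³/6)·n^{3(1−α)} = (3³/6)·n^{1.5} → ∞; triangles are abundant w.h.p.

E[X] ≈ 11878.68745; in regime p = Θ(1/n^{1/2}) E[X] diverges (above the triangle threshold p ~ 1/n).


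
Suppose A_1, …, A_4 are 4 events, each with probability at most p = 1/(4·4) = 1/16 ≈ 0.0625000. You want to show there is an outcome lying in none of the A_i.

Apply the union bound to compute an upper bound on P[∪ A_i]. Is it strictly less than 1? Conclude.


Union bound: P[∪_{i=1}^{4} A_i] ≤ Σ_i P[A_i] ≤ 4·p = 4·(1/16) = 1/4.
Numerically: 1/4 ≈ 0.2500000.
Is 1/4 < 1? YES.
Since P[∪ A_i] ≤ 1/4 < 1, the complement has P[∩ A_i^c] ≥ 1 − 1/4 = 3/4 > 0, so some outcome avoids every A_i.

4·p = 1/4 ≈ 0.2500000; existence CERTIFIED by the union bound.


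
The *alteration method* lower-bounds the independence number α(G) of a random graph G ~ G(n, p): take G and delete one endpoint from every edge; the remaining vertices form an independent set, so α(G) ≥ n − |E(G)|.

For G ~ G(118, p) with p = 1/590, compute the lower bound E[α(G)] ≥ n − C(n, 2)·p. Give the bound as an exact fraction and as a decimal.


E[|E(G)|] = C(118, 2)·p = 6903 · (1/590) = 117/10.
E[α(G)] ≥ n − E[|E(G)|] = 118 − 117/10 = 1063/10.
Numerically: ≈ 106.300.
(This is only a lower bound; the true E[α(G)] may be larger.)

E[α(G)] ≥ 1063/10 ≈ 106.300.


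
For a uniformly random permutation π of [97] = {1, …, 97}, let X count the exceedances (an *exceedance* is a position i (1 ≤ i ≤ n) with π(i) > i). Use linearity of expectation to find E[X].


Write X = Σ_{i=1}^{97} X_i, where X_i = 1_{π(i) > i}.
For each fixed i, π(i) is uniform over {1, …, 97} (marginal of a uniform permutation), so P[π(i) > i] = (n − i)/n. Summing: Σ_{i=1}^{97} (n − i)/n = (0 + 1 + … + 96)/97 = 97(97 − 1)/(2·97) = (97 − 1)/2.
Hence E[X] = Σ_{i=1}^{97} (97 − i)/97 = 48 ≈ 48.000000.

E[X] = 48 = 48.000000.


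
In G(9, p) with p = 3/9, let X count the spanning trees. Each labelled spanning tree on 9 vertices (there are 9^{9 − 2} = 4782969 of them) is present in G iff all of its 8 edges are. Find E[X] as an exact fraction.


K_9 has 9^{9 − 2} = 4782969 labelled spanning trees.
For each such spanning tree H, let X_H = 1 if all 8 edges of H are present in G. Then P[X_H = 1] = p^{8} = (1/3)^{8} = 1/6561.
By linearity: E[X] = Σ_H E[X_H] = 4782969 · p^{8} = 4782969 · 1/6561 = 729.
Numerically: E[X] ≈ 729.

E[X] = 4782969 · (1/3)^{8} = 729 ≈ 729.


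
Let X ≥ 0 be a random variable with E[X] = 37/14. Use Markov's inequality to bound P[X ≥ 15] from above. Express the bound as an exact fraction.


μ = E[X] = 37/14, a = 15.
Markov: P[X ≥ 15] ≤ μ/a = (37/14)/15 = 37/210.
Numerically: ≈ 0.176190.
(Since a = 15 > μ = 2.642857, the bound 37/210 is < 1 and informative.)

P[X ≥ 15] ≤ 37/210 ≈ 0.176190.


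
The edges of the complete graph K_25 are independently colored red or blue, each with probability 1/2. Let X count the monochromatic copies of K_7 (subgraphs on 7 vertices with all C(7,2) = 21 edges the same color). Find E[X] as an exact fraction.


Let X = Σ_S X_S over the C(25, 7) = 480700 subsets S of size 7, where X_S = 1 if the K_7 on S is monochromatic.
For a fixed S, the K_7 on S has C(7, 2) = 21 edges. P[all 21 edges red] = (1/2)^21, and likewise for blue, so P[monochromatic] = 2·(1/2)^21 = 2^{1 − 21} = 1/1048576.
Summing: E[X] = C(25, 7) · 2^{1 − 21} = 480700 · 1/1048576 = 120175/262144.
Numerically: E[X] ≈ 0.458.

E[X] = C(25,7)·2^(1−C(7,2)) = 120175/262144 ≈ 0.458.


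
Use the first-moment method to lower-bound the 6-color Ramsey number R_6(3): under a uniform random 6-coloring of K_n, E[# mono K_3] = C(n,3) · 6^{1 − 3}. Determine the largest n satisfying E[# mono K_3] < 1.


We need C(n, 3) · 6^{1 − 3} < 1, i.e. C(n, 3) < 6^{3 − 1} = 36.
Check values of n near the boundary:
  n = 3: C(3, 3) = 1; 1 < 36? YES
  n = 4: C(4, 3) = 4; 4 < 36? YES
  n = 5: C(5, 3) = 10; 10 < 36? YES
  n = 6: C(6, 3) = 20; 20 < 36? YES
  n = 7: C(7, 3) = 35; 35 < 36? YES
  n = 8: C(8, 3) = 56; 56 < 36? NO
  n = 9: C(9, 3) = 84; 84 < 36? NO
The largest n with C(n, 3) < 36 is n = 7 (where E[X] = 35/36 ≈ 0.972). Hence R_6(3) > 7, i.e. R_6(3) ≥ 8.

Largest n = 7; hence R_6(3) > 7.


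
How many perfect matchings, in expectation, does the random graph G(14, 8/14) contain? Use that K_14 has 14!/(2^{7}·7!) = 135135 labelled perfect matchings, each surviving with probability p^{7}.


K_14 has 14!/(2^{7}·7!) = 135135 labelled perfect matchings.
For each such perfect matching H, let X_H = 1 if all 7 edges of H are present in G. Then P[X_H = 1] = p^{7} = (4/7)^{7} = 16384/823543.
By linearity of expectation: E[X] = Σ_H E[X_H] = 135135 · p^{7} = 135135 · 16384/823543 = 316293120/117649.
Numerically: E[X] ≈ 2.69e+03.

E[X] = 135135 · (4/7)^{7} = 316293120/117649 ≈ 2.69e+03.


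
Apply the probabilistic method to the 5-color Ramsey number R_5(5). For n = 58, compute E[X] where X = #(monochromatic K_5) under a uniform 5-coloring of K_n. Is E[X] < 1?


E[X] = C(58, 5) · 5^{1 − 10} = 4582116 · 5^{−9} = 4582116/1953125.
As a reduced fraction: E[X] = 4582116/1953125 ≈ 2.346043.
Is E[X] < 1? NO.
Since E[X] ≥ 1, the first-moment bound is inconclusive at n = 58; it does NOT by itself certify R_5(5) > 58.

E[X] = 4582116/1953125 ≈ 2.346043; E[X] ≥ 1; first-moment method inconclusive here.


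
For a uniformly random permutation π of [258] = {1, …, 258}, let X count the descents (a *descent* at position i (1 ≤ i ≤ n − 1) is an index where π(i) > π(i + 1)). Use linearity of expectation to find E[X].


Write X = Σ X_I over i = 1, …, 257, with X_I the indicator of one descent.
There are 257 indicators.
For each fixed i, the pair (π(i), π(i+1)) is a uniformly random ordered pair of distinct values from {1, …, 258}; by symmetry P[π(i) > π(i+1)] = 1/2.
By linearity: E[X] = 257 · (1/2) = (258 − 1) · (1/2) = 257/2 ≈ 128.500000.

E[X] = 257/2 = 128.500000.


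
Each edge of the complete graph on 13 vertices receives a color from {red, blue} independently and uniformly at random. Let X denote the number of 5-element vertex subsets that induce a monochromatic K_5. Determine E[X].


Let X = Σ_S X_S over the C(13, 5) = 1287 subsets S of size 5, where X_S = 1 if the K_5 on S is monochromatic.
For a fixed S, the K_5 on S has C(5, 2) = 10 edges. P[all 10 edges red] = (1/2)^10, and likewise for blue, so P[monochromatic] = 2·(1/2)^10 = 2^{1 − 10} = 1/512.
Summing: E[X] = C(13, 5) · 2^{1 − 10} = 1287 · 1/512 = 1287/512.
Numerically: E[X] ≈ 2.5137.

E[X] = C(13,5)·2^(1−C(5,2)) = 1287/512 ≈ 2.5137.


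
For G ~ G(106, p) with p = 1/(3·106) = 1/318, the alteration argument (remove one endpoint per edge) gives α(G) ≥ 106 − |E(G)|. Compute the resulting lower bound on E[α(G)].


E[|E(G)|] = C(106, 2)·p = 5565 · (1/318) = 35/2.
E[α(G)] ≥ n − E[|E(G)|] = 106 − 35/2 = 177/2.
Numerically: ≈ 88.500000.
(This is only a lower bound; the true E[α(G)] may be larger.)

E[α(G)] ≥ 177/2 ≈ 88.500000.


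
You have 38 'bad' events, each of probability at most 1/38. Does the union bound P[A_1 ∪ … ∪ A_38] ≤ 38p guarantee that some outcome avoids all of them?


Union bound: P[∪_{i=1}^{38} A_i] ≤ Σ_i P[A_i] ≤ 38·p = 38·(1/38) = 1.
Numerically: 1 ≈ 1.0000.
Is 1 < 1? NO.
Since the bound 1 is ≥ 1, the union bound is uninformative here; it does NOT by itself certify existence.

38·p = 1 ≈ 1.0000; existence NOT certified by the union bound.


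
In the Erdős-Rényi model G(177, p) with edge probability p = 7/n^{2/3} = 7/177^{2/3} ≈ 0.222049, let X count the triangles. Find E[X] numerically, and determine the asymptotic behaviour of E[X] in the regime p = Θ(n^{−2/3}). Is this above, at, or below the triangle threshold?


Number of potential triangles: C(177, 3) = 908600.
Each occurs with probability p³ ≈ (0.222049)³ ≈ 1.09483226e-02.
By linearity: E[X] = C(177, 3)·p³ ≈ 908600 · 1.09483226e-02 ≈ 9947.645951.
Since α = 2/3 < 1, p = c/n^{2/3} ≫ 1/n is above the triangle threshold p ~ 1/n. Asymptotically E[X] ~ (c³/6)·n^{3(1−α)} = (7³/6)·n^{1} → ∞; triangles are abundant w.h.p.

E[X] ≈ 9947.645951; in regime p = Θ(1/n^{2/3}) E[X] diverges (above the triangle threshold p ~ 1/n).


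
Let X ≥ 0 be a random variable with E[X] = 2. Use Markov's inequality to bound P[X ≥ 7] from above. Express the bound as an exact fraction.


μ = E[X] = 2, a = 7.
Markov: P[X ≥ 7] ≤ μ/a = (2)/7 = 2/7.
Numerically: ≈ 0.286.
(Since a = 7 > μ = 2.000, the bound 2/7 is < 1 and informative.)

P[X ≥ 7] ≤ 2/7 ≈ 0.286.


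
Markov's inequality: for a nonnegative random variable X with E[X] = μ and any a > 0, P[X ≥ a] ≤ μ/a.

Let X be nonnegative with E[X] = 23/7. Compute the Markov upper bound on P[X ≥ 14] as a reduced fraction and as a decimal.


μ = E[X] = 23/7, a = 14.
Markov: P[X ≥ 14] ≤ μ/a = (23/7)/14 = 23/98.
Numerically: ≈ 0.2347.
(Since a = 14 > μ = 3.2857, the bound 23/98 is < 1 and informative.)

P[X ≥ 14] ≤ 23/98 ≈ 0.2347.


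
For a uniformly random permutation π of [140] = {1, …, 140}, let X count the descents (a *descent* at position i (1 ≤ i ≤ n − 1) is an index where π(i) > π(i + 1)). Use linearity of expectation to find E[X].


Write X = Σ X_I over i = 1, …, 139, with X_I the indicator of one descent.
There are 139 indicators.
For each fixed i, the pair (π(i), π(i+1)) is a uniformly random ordered pair of distinct values from {1, …, 140}; by symmetry P[π(i) > π(i+1)] = 1/2.
By linearity: E[X] = 139 · (1/2) = (140 − 1) · (1/2) = 139/2 ≈ 69.500.

E[X] = 139/2 = 69.500.


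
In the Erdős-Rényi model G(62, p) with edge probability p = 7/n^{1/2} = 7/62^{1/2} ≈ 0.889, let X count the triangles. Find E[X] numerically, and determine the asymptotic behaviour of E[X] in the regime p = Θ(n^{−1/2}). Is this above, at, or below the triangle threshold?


Number of potential triangles: C(62, 3) = 37820.
Each occurs with probability p³ ≈ (0.889)³ ≈ 7.02597e-01.
By linearity: E[X] = C(62, 3)·p³ ≈ 37820 · 7.02597e-01 ≈ 26572.237.
Since α = 1/2 < 1, p = c/n^{1/2} ≫ 1/n is above the triangle threshold p ~ 1/n. Asymptotically E[X] ~ (c³/6)·n^{3(1−α)} = (7³/6)·n^{1.5} → ∞; triangles are abundant w.h.p.

E[X] ≈ 26572.237; in regime p = Θ(1/n^{1/2}) E[X] diverges (above the triangle threshold p ~ 1/n).


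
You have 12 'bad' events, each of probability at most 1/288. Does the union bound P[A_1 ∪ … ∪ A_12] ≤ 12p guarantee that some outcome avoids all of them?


Union bound: P[∪_{i=1}^{12} A_i] ≤ Σ_i P[A_i] ≤ 12·p = 12·(1/288) = 1/24.
Numerically: 1/24 ≈ 0.0417.
Is 1/24 < 1? YES.
Since P[∪ A_i] ≤ 1/24 < 1, the complement has P[∩ A_i^c] ≥ 1 − 1/24 = 23/24 > 0, so some outcome avoids every A_i.

12·p = 1/24 ≈ 0.0417; existence CERTIFIED by the union bound.


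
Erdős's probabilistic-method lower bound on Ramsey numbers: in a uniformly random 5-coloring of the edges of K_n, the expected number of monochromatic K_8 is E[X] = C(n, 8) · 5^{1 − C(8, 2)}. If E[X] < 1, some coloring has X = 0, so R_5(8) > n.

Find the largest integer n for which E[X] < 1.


We need C(n, 8) · 5^{1 − 28} < 1, i.e. C(n, 8) < 5^{28 − 1} = 7450580596923828125.
Check values of n near the boundary:
  n = 857: C(857, 8) = 6983854138365964575; 6983854138365964575 < 7450580596923828125? YES
  n = 858: C(858, 8) = 7049584530256467771; 7049584530256467771 < 7450580596923828125? YES
  n = 859: C(859, 8) = 7115855595170747139; 7115855595170747139 < 7450580596923828125? YES
  n = 860: C(860, 8) = 7182671140665308145; 7182671140665308145 < 7450580596923828125? YES
  n = 861: C(861, 8) = 7250034996615275865; 7250034996615275865 < 7450580596923828125? YES
  n = 862: C(862, 8) = 7317951015318931845; 7317951015318931845 < 7450580596923828125? YES
  n = 863: C(863, 8) = 7386423071602617757; 7386423071602617757 < 7450580596923828125? YES
  n = 864: C(864, 8) = 7455455062926006708; 7455455062926006708 < 7450580596923828125? NO
  n = 865: C(865, 8) = 7525050909487743060; 7525050909487743060 < 7450580596923828125? NO
The largest n with C(n, 8) < 7450580596923828125 is n = 863 (where E[X] = 7386423071602617757/7450580596923828125 ≈ 0.9913889). Hence R_5(8) > 863, i.e. R_5(8) ≥ 864.

Largest n = 863; hence R_5(8) > 863.


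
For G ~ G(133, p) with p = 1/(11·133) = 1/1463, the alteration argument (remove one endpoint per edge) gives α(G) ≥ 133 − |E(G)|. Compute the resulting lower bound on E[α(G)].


E[|E(G)|] = C(133, 2)·p = 8778 · (1/1463) = 6.
E[α(G)] ≥ n − E[|E(G)|] = 133 − 6 = 127.
Numerically: ≈ 127.000000.
(This is only a lower bound; the true E[α(G)] may be larger.)

E[α(G)] ≥ 127 ≈ 127.000000.


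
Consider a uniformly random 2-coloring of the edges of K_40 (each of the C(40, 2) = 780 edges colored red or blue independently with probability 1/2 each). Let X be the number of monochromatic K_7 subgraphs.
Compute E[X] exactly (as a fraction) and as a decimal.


Let X = Σ_S X_S over the C(40, 7) = 18643560 subsets S of size 7, where X_S = 1 if the K_7 on S is monochromatic.
For a fixed S, the K_7 on S has C(7, 2) = 21 edges. P[all 21 edges red] = (1/2)^21, and likewise for blue, so P[monochromatic] = 2·(1/2)^21 = 2^{1 − 21} = 1/1048576.
By linearity of expectation: E[X] = C(40, 7) · 2^{1 − 21} = 18643560 · 1/1048576 = 2330445/131072.
Numerically: E[X] ≈ 17.780.

E[X] = C(40,7)·2^(1−C(7,2)) = 2330445/131072 ≈ 17.780.


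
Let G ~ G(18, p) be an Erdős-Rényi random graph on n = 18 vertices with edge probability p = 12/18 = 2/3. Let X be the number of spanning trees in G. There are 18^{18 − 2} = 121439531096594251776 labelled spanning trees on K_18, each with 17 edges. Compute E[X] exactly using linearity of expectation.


K_18 has 18^{18 − 2} = 121439531096594251776 labelled spanning trees.
For each such spanning tree H, let X_H = 1 if all 17 edges of H are present in G. Then P[X_H = 1] = p^{17} = (2/3)^{17} = 131072/129140163.
By linearity of expectation: E[X] = Σ_H E[X_H] = 121439531096594251776 · p^{17} = 121439531096594251776 · 131072/129140163 = 123256172596690944.
Numerically: E[X] ≈ 1.2326e+17.

E[X] = 121439531096594251776 · (2/3)^{17} = 123256172596690944 ≈ 1.2326e+17.
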